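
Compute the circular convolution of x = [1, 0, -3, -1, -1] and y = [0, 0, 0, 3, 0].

(x ⊛ y)[n] = Σ(m=0 to 4) x[m] · y[(n-m) mod 5]

Computing each output sample:
(x ⊛ y)[0] = -9
(x ⊛ y)[1] = -3
(x ⊛ y)[2] = -3
(x ⊛ y)[3] = 3
(x ⊛ y)[4] = 0

x ⊛ y = [-9, -3, -3, 3, 0]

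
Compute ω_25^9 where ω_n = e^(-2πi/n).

ω_25^9 = e^(-2πi·9/25)
= cos(-2π·9/25) + i·sin(-2π·9/25)
= cos(-18π/25) + i·sin(-18π/25)

ω_25^9 = cos(-18π/25) + i·sin(-18π/25) = -0.6374-0.7705i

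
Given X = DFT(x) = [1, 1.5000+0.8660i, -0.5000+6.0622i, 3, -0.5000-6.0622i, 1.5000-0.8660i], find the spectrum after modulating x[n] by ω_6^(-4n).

Modulation property: DFT(ω_6^(-4n)·x[n]) = X[(k-4) mod 6], so circularly shift X by 4 positions.

X[k-4] = [-0.5000+6.0622i, 3, -0.5000-6.0622i, 1.5000-0.8660i, 1, 1.5000+0.8660i]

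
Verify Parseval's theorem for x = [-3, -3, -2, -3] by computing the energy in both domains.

Time domain:
Σ|x[n]|² = |-3|² + |-3|² + |-2|² + |-3|² = 31.0000

Frequency domain:
(1/4)Σ|X[k]|² = (1/4)(|-11|² + |-1|² + |1|² + |-1|²) = (1/4)·124.0000 = 31.0000

Both sides agree, confirming Parseval's theorem.

Σ|x[n]|² = (1/N)Σ|X[k]|² = 31.0000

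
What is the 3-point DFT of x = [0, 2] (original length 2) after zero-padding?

Original 2-point DFT: [2, -2]
Zero-padded 3-point DFT provides frequency interpolation.

DFT_3([x, 0, ...]) = [2, -1.0000-1.7321i, -1.0000+1.7321i]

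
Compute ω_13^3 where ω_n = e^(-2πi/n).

ω_13^3 = e^(-2πi·3/13)
= cos(-2π·3/13) + i·sin(-2π·3/13)
= cos(-6π/13) + i·sin(-6π/13)

ω_13^3 = cos(-6π/13) + i·sin(-6π/13) = 0.1205-0.9927i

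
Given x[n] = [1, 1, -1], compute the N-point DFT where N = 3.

X[k] = Σ(n=0 to 2) x[n] · ω_3^(nk)
where ω_3 = e^(-2πi/3)

Computing each X[k]:
X[0] = 1
X[1] = 1.0000-1.7321i
X[2] = 1.0000+1.7321i

X = [1, 1.0000-1.7321i, 1.0000+1.7321i]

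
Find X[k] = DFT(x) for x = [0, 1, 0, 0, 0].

X[k] = Σ(n=0 to 4) x[n] · ω_5^(nk)
where ω_5 = e^(-2πi/5)

Computing each X[k]:
X[0] = 1
X[1] = 0.3090-0.9511i
X[2] = -0.8090-0.5878i
X[3] = -0.8090+0.5878i
X[4] = 0.3090+0.9511i

X = [1, 0.3090-0.9511i, -0.8090-0.5878i, -0.8090+0.5878i, 0.3090+0.9511i]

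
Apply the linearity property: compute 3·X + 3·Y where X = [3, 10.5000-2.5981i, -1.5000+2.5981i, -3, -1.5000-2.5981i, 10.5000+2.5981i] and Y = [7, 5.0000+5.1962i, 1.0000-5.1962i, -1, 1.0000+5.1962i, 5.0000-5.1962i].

By linearity: DFT(3x + 3y) = 3·DFT(x) + 3·DFT(y)
= 3·[3, 10.5000-2.5981i, -1.5000+2.5981i, -3, -1.5000-2.5981i, 10.5000+2.5981i] + 3·[7, 5.0000+5.1962i, 1.0000-5.1962i, -1, 1.0000+5.1962i, 5.0000-5.1962i]

Computing element-wise:
Z[0] = 3·(3) + 3·(7) = 30
Z[1] = 3·(10.5000-2.5981i) + 3·(5.0000+5.1962i) = 46.5000+7.7943i
Z[2] = 3·(-1.5000+2.5981i) + 3·(1.0000-5.1962i) = -1.5000-7.7943i
Z[3] = 3·(-3) + 3·(-1) = -12
Z[4] = 3·(-1.5000-2.5981i) + 3·(1.0000+5.1962i) = -1.5000+7.7943i
Z[5] = 3·(10.5000+2.5981i) + 3·(5.0000-5.1962i) = 46.5000-7.7943i

DFT(3x + 3y) = 3·X + 3·Y = [30, 46.5000+7.7943i, -1.5000-7.7943i, -12, -1.5000+7.7943i, 46.5000-7.7943i]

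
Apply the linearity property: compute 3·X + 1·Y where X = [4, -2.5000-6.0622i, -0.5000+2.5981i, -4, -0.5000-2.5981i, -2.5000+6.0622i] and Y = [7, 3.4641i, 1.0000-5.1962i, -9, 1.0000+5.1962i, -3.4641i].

By linearity: DFT(3x + 1y) = 3·DFT(x) + 1·DFT(y)
= 3·[4, -2.5000-6.0622i, -0.5000+2.5981i, -4, -0.5000-2.5981i, -2.5000+6.0622i] + 1·[7, 3.4641i, 1.0000-5.1962i, -9, 1.0000+5.1962i, -3.4641i]

Computing element-wise:
Z[0] = 3·(4) + 1·(7) = 19
Z[1] = 3·(-2.5000-6.0622i) + 1·(3.4641i) = -7.5000-14.7225i
Z[2] = 3·(-0.5000+2.5981i) + 1·(1.0000-5.1962i) = -0.5000+2.5981i
Z[3] = 3·(-4) + 1·(-9) = -21
Z[4] = 3·(-0.5000-2.5981i) + 1·(1.0000+5.1962i) = -0.5000-2.5981i
Z[5] = 3·(-2.5000+6.0622i) + 1·(-3.4641i) = -7.5000+14.7225i

DFT(3x + 1y) = 3·X + 1·Y = [19, -7.5000-14.7225i, -0.5000+2.5981i, -21, -0.5000-2.5981i, -7.5000+14.7225i]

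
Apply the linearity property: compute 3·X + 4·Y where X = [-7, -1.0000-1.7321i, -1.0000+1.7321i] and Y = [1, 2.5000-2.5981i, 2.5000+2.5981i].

By linearity: DFT(3x + 4y) = 3·DFT(x) + 4·DFT(y)
= 3·[-7, -1.0000-1.7321i, -1.0000+1.7321i] + 4·[1, 2.5000-2.5981i, 2.5000+2.5981i]

Computing element-wise:
Z[0] = 3·(-7) + 4·(1) = -17
Z[1] = 3·(-1.0000-1.7321i) + 4·(2.5000-2.5981i) = 7.0000-15.5887i
Z[2] = 3·(-1.0000+1.7321i) + 4·(2.5000+2.5981i) = 7.0000+15.5887i

DFT(3x + 4y) = 3·X + 4·Y = [-17, 7.0000-15.5887i, 7.0000+15.5887i]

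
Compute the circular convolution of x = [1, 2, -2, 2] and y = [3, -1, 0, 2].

(x ⊛ y)[n] = Σ(m=0 to 3) x[m] · y[(n-m) mod 4]

Computing each output sample:
(x ⊛ y)[0] = 5
(x ⊛ y)[1] = 1
(x ⊛ y)[2] = -4
(x ⊛ y)[3] = 10

x ⊛ y = [5, 1, -4, 10]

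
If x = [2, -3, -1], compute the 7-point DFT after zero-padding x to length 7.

Original 3-point DFT: [-2, 4.0000+1.7321i, 4.0000-1.7321i]
Zero-padded 7-point DFT provides frequency interpolation.

DFT_7([x, 0, ...]) = [-2, 0.3521+3.3204i, 3.5685+2.4909i, 4.0794+0.5198i, 4.0794-0.5198i, 3.5685-2.4909i, 0.3521-3.3204i]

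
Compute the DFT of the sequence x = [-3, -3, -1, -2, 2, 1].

X[k] = Σ(n=0 to 5) x[n] · ω_6^(nk)
where ω_6 = e^(-2πi/6)

Computing each X[k]:
X[0] = -6
X[1] = -2.5000+6.0622i
X[2] = -4.5000+0.8660i
X[3] = 2
X[4] = -4.5000-0.8660i
X[5] = -2.5000-6.0622i

X = [-6, -2.5000+6.0622i, -4.5000+0.8660i, 2, -4.5000-0.8660i, -2.5000-6.0622i]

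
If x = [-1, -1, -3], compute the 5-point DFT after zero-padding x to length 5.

Original 3-point DFT: [-5, 1.0000-1.7321i, 1.0000+1.7321i]
Zero-padded 5-point DFT provides frequency interpolation.

DFT_5([x, 0, ...]) = [-5, 1.1180+2.7144i, -1.1180-2.2654i, -1.1180+2.2654i, 1.1180-2.7144i]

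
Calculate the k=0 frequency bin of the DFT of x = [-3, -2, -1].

X[0] = Σ(n=0 to 2) x[n] · ω_3^0 = Σ x[n]
= (-3) + (-2) + (-1)

X[0] = -6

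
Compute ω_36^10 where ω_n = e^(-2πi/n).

ω_36^10 = e^(-2πi·10/36)
= cos(-2π·10/36) + i·sin(-2π·10/36)
= cos(-20π/36) + i·sin(-20π/36)

ω_36^10 = cos(-20π/36) + i·sin(-20π/36) = -0.1736-0.9848i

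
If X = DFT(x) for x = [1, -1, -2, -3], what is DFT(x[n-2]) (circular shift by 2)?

Time shift by 2: X_shifted[k] = ω_4^(2k) · X[k]
Shifted x = [-2, -3, 1, -1]

DFT(x[n-2]) = [-5, -3+2i, 3, -3-2i]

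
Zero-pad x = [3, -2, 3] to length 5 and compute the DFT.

Original 3-point DFT: [4, 2.5000+4.3301i, 2.5000-4.3301i]
Zero-padded 5-point DFT provides frequency interpolation.

DFT_5([x, 0, ...]) = [4, -0.0451+0.1388i, 5.5451+4.0287i, 5.5451-4.0287i, -0.0451-0.1388i]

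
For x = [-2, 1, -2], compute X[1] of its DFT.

X[1] = Σ(n=0 to 2) x[n] · ω_3^(1n) where ω_3 = e^(-2πi/3)
= (-2)·ω_3^0 + (1)·ω_3^1 + (-2)·ω_3^2

X[1] = -1.5000-2.5981i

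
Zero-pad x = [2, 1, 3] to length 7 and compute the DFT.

Original 3-point DFT: [6, 1.7321i, -1.7321i]
Zero-padded 7-point DFT provides frequency interpolation.

DFT_7([x, 0, ...]) = [6, 1.9559-3.7066i, -0.9254+0.3267i, 2.9695+1.9116i, 2.9695-1.9116i, -0.9254-0.3267i, 1.9559+3.7066i]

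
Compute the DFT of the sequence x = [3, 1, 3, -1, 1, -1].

X[k] = Σ(n=0 to 5) x[n] · ω_6^(nk)
where ω_6 = e^(-2πi/6)

Computing each X[k]:
X[0] = 6
X[1] = 2.0000-3.4641i
X[2] = 0
X[3] = 8
X[4] = 0
X[5] = 2.0000+3.4641i

X = [6, 2.0000-3.4641i, 0, 8, 0, 2.0000+3.4641i]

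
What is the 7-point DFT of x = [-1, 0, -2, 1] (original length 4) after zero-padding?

Original 4-point DFT: [-2, 1+1i, -4, 1-1i]
Zero-padded 7-point DFT provides frequency interpolation.

DFT_7([x, 0, ...]) = [-2, -1.4559+1.5160i, 1.4254-0.0859i, -2.4695-2.5386i, -2.4695+2.5386i, 1.4254+0.0859i, -1.4559-1.5160i]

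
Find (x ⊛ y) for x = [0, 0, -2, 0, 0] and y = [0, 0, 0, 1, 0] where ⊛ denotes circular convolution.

(x ⊛ y)[n] = Σ(m=0 to 4) x[m] · y[(n-m) mod 5]

Computing each output sample:
(x ⊛ y)[0] = -2
(x ⊛ y)[1] = 0
(x ⊛ y)[2] = 0
(x ⊛ y)[3] = 0
(x ⊛ y)[4] = 0

x ⊛ y = [-2, 0, 0, 0, 0]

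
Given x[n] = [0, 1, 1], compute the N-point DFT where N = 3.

X[k] = Σ(n=0 to 2) x[n] · ω_3^(nk)
where ω_3 = e^(-2πi/3)

Computing each X[k]:
X[0] = 2
X[1] = -1
X[2] = -1

X = [2, -1, -1]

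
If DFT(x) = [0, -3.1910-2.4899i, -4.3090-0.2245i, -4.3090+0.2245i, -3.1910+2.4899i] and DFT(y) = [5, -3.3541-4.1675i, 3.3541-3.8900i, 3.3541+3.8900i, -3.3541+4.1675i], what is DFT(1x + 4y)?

By linearity: DFT(1x + 4y) = 1·DFT(x) + 4·DFT(y)
= 1·[0, -3.1910-2.4899i, -4.3090-0.2245i, -4.3090+0.2245i, -3.1910+2.4899i] + 4·[5, -3.3541-4.1675i, 3.3541-3.8900i, 3.3541+3.8900i, -3.3541+4.1675i]

Computing element-wise:
Z[0] = 1·(0) + 4·(5) = 20
Z[1] = 1·(-3.1910-2.4899i) + 4·(-3.3541-4.1675i) = -16.6074-19.1599i
Z[2] = 1·(-4.3090-0.2245i) + 4·(3.3541-3.8900i) = 9.1074-15.7845i
Z[3] = 1·(-4.3090+0.2245i) + 4·(3.3541+3.8900i) = 9.1074+15.7845i
Z[4] = 1·(-3.1910+2.4899i) + 4·(-3.3541+4.1675i) = -16.6074+19.1599i

DFT(1x + 4y) = 1·X + 4·Y = [20, -16.6074-19.1599i, 9.1074-15.7845i, 9.1074+15.7845i, -16.6074+19.1599i]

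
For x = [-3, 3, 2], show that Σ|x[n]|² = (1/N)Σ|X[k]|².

Time domain:
Σ|x[n]|² = |-3|² + |3|² + |2|² = 22.0000

Frequency domain:
(1/3)Σ|X[k]|² = (1/3)(|2|² + |-5.5000-0.8660i|² + |-5.5000+0.8660i|²) = (1/3)·66.0000 = 22.0000

Both sides agree, confirming Parseval's theorem.

Σ|x[n]|² = (1/N)Σ|X[k]|² = 22.0000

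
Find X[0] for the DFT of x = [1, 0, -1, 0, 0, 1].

X[0] = Σ(n=0 to 5) x[n] · ω_6^0 = Σ x[n]
= (1) + (0) + (-1) + (0) + (0) + (1)

X[0] = 1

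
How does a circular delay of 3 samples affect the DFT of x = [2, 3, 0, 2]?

Time shift by 3: X_shifted[k] = ω_4^(3k) · X[k]
Shifted x = [3, 0, 2, 2]

DFT(x[n-3]) = [7, 1+2i, 3, 1-2i]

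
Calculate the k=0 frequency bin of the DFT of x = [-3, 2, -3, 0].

X[0] = Σ(n=0 to 3) x[n] · ω_4^0 = Σ x[n]
= (-3) + (2) + (-3) + (0)

X[0] = -4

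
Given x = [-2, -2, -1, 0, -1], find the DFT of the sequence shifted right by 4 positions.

Time shift by 4: X_shifted[k] = ω_5^(4k) · X[k]
Shifted x = [-2, -1, 0, -1, -2]

DFT(x[n-4]) = [-6, -2.1180-1.5388i, 0.1180+0.3633i, 0.1180-0.3633i, -2.1180+1.5388i]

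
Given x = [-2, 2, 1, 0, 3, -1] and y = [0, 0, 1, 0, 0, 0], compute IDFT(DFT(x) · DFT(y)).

(x ⊛ y)[n] = Σ(m=0 to 5) x[m] · y[(n-m) mod 6]

Computing each output sample:
(x ⊛ y)[0] = 3
(x ⊛ y)[1] = -1
(x ⊛ y)[2] = -2
(x ⊛ y)[3] = 2
(x ⊛ y)[4] = 1
(x ⊛ y)[5] = 0

x ⊛ y = [3, -1, -2, 2, 1, 0]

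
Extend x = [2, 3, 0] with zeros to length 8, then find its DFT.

Original 3-point DFT: [5, 0.5000-2.5981i, 0.5000+2.5981i]
Zero-padded 8-point DFT provides frequency interpolation.

DFT_8([x, 0, ...]) = [5, 4.1213-2.1213i, 2-3i, -0.1213-2.1213i, -1, -0.1213+2.1213i, 2+3i, 4.1213+2.1213i]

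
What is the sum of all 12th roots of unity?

Sum of all nth roots of unity equals 0 for n > 1 (geometric series with r ≠ 1).

0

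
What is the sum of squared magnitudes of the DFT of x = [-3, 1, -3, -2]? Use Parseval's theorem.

Parseval: Σ|x[n]|² = (1/N)Σ|X[k]|², so Σ|X[k]|² = N·Σ|x[n]|² = 4·23.0000

Σ|X[k]|² = N·Σ|x[n]|² = 4·23.0000 = 92.0000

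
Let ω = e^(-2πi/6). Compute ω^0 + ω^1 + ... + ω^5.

Sum of all nth roots of unity equals 0 for n > 1 (geometric series with r ≠ 1).

0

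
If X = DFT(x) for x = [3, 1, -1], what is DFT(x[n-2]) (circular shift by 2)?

Time shift by 2: X_shifted[k] = ω_3^(2k) · X[k]
Shifted x = [1, -1, 3]

DFT(x[n-2]) = [3, 3.4641i, -3.4641i]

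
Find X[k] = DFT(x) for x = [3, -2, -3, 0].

X[k] = Σ(n=0 to 3) x[n] · ω_4^(nk)
where ω_4 = e^(-2πi/4)

Computing each X[k]:
X[0] = -2
X[1] = 6+2i
X[2] = 2
X[3] = 6-2i

X = [-2, 6+2i, 2, 6-2i]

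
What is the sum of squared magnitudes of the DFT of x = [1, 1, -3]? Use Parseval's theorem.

Parseval: Σ|x[n]|² = (1/N)Σ|X[k]|², so Σ|X[k]|² = N·Σ|x[n]|² = 3·11.0000

Σ|X[k]|² = N·Σ|x[n]|² = 3·11.0000 = 33.0000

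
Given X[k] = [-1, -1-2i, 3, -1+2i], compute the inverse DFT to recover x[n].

x[n] = (1/4) Σ(k=0 to 3) X[k] · e^(2πikn/4)

Computing each x[n]:
x[0] = 0
x[1] = 0
x[2] = 1
x[3] = -2

x = [0, 0, 1, -2]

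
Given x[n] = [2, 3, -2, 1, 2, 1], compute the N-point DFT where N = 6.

X[k] = Σ(n=0 to 5) x[n] · ω_6^(nk)
where ω_6 = e^(-2πi/6)

Computing each X[k]:
X[0] = 7
X[1] = 3.0000+1.7321i
X[2] = 1.0000-5.1962i
X[3] = -3
X[4] = 1.0000+5.1962i
X[5] = 3.0000-1.7321i

X = [7, 3.0000+1.7321i, 1.0000-5.1962i, -3, 1.0000+5.1962i, 3.0000-1.7321i]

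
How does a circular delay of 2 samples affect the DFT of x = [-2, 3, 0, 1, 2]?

Time shift by 2: X_shifted[k] = ω_5^(2k) · X[k]
Shifted x = [1, 2, -2, 3, 0]

DFT(x[n-2]) = [4, 0.8090+1.0368i, -0.3090-5.9309i, -0.3090+5.9309i, 0.8090-1.0368i]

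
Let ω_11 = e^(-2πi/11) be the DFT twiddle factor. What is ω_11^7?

ω_11^7 = e^(-2πi·7/11)
= cos(-2π·7/11) + i·sin(-2π·7/11)
= cos(-14π/11) + i·sin(-14π/11)

ω_11^7 = cos(-14π/11) + i·sin(-14π/11) = -0.6549+0.7557i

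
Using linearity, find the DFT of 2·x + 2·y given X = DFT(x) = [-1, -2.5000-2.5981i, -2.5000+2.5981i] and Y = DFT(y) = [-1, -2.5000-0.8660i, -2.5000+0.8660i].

By linearity: DFT(2x + 2y) = 2·DFT(x) + 2·DFT(y)
= 2·[-1, -2.5000-2.5981i, -2.5000+2.5981i] + 2·[-1, -2.5000-0.8660i, -2.5000+0.8660i]

Computing element-wise:
Z[0] = 2·(-1) + 2·(-1) = -4
Z[1] = 2·(-2.5000-2.5981i) + 2·(-2.5000-0.8660i) = -10.0000-6.9282i
Z[2] = 2·(-2.5000+2.5981i) + 2·(-2.5000+0.8660i) = -10.0000+6.9282i

DFT(2x + 2y) = 2·X + 2·Y = [-4, -10.0000-6.9282i, -10.0000+6.9282i]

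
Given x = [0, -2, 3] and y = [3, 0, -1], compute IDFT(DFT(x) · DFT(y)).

(x ⊛ y)[n] = Σ(m=0 to 2) x[m] · y[(n-m) mod 3]

Computing each output sample:
(x ⊛ y)[0] = 2
(x ⊛ y)[1] = -9
(x ⊛ y)[2] = 9

x ⊛ y = [2, -9, 9]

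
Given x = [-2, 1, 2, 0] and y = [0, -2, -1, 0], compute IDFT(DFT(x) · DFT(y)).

(x ⊛ y)[n] = Σ(m=0 to 3) x[m] · y[(n-m) mod 4]

Computing each output sample:
(x ⊛ y)[0] = -2
(x ⊛ y)[1] = 4
(x ⊛ y)[2] = 0
(x ⊛ y)[3] = -5

x ⊛ y = [-2, 4, 0, -5]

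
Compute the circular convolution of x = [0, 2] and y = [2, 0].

(x ⊛ y)[n] = Σ(m=0 to 1) x[m] · y[(n-m) mod 2]

Computing each output sample:
(x ⊛ y)[0] = 0
(x ⊛ y)[1] = 4

x ⊛ y = [0, 4]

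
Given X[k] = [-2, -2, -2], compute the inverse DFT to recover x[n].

x[n] = (1/3) Σ(k=0 to 2) X[k] · e^(2πikn/3)

Computing each x[n]:
x[0] = -2
x[1] = 0
x[2] = 0

x = [-2, 0, 0]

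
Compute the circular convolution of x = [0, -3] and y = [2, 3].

(x ⊛ y)[n] = Σ(m=0 to 1) x[m] · y[(n-m) mod 2]

Computing each output sample:
(x ⊛ y)[0] = -9
(x ⊛ y)[1] = -6

x ⊛ y = [-9, -6]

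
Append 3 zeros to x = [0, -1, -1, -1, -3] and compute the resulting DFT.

Original 5-point DFT: [-6, 0.3820-1.9021i, 2.6180-1.1756i, 2.6180+1.1756i, 0.3820+1.9021i]
Zero-padded 8-point DFT provides frequency interpolation.

DFT_8([x, 0, ...]) = [-6, 3.0000+2.4142i, -2, 3.0000+0.4142i, -2, 3.0000-0.4142i, -2, 3.0000-2.4142i]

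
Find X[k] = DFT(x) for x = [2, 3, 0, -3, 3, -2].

X[k] = Σ(n=0 to 5) x[n] · ω_6^(nk)
where ω_6 = e^(-2πi/6)

Computing each X[k]:
X[0] = 3
X[1] = 4.0000-1.7321i
X[2] = -3.0000-6.9282i
X[3] = 7
X[4] = -3.0000+6.9282i
X[5] = 4.0000+1.7321i

X = [3, 4.0000-1.7321i, -3.0000-6.9282i, 7, -3.0000+6.9282i, 4.0000+1.7321i]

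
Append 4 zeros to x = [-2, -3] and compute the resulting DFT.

Original 2-point DFT: [-5, 1]
Zero-padded 6-point DFT provides frequency interpolation.

DFT_6([x, 0, ...]) = [-5, -3.5000+2.5981i, -0.5000+2.5981i, 1, -0.5000-2.5981i, -3.5000-2.5981i]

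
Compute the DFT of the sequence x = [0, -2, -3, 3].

X[k] = Σ(n=0 to 3) x[n] · ω_4^(nk)
where ω_4 = e^(-2πi/4)

Computing each X[k]:
X[0] = -2
X[1] = 3+5i
X[2] = -4
X[3] = 3-5i

X = [-2, 3+5i, -4, 3-5i]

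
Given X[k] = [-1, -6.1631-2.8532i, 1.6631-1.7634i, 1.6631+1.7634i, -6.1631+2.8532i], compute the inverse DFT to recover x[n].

x[n] = (1/5) Σ(k=0 to 4) X[k] · e^(2πikn/5)

Computing each x[n]:
x[0] = -2
x[1] = 0
x[2] = 2
x[3] = 2
x[4] = -3

x = [-2, 0, 2, 2, -3]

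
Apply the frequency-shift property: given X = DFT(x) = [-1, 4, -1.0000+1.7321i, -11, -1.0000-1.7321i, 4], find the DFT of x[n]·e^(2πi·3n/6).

Modulation property: DFT(ω_6^(-3n)·x[n]) = X[(k-3) mod 6], so circularly shift X by 3 positions.

X[k-3] = [-11, -1.0000-1.7321i, 4, -1, 4, -1.0000+1.7321i]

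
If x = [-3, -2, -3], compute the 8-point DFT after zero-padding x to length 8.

Original 3-point DFT: [-8, -0.5000-0.8660i, -0.5000+0.8660i]
Zero-padded 8-point DFT provides frequency interpolation.

DFT_8([x, 0, ...]) = [-8, -4.4142+4.4142i, 2i, -1.5858-1.5858i, -4, -1.5858+1.5858i, -2i, -4.4142-4.4142i]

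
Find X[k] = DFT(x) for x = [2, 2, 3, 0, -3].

X[k] = Σ(n=0 to 4) x[n] · ω_5^(nk)
where ω_5 = e^(-2πi/5)

Computing each X[k]:
X[0] = 4
X[1] = -0.7361-6.5186i
X[2] = 3.7361-0.0858i
X[3] = 3.7361+0.0858i
X[4] = -0.7361+6.5186i

X = [4, -0.7361-6.5186i, 3.7361-0.0858i, 3.7361+0.0858i, -0.7361+6.5186i]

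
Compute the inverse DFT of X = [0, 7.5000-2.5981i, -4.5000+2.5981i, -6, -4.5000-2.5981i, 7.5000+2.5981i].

x[n] = (1/6) Σ(k=0 to 5) X[k] · e^(2πikn/6)

Computing each x[n]:
x[0] = 0
x[1] = 3
x[2] = 0
x[3] = -3
x[4] = -3
x[5] = 3

x = [0, 3, 0, -3, -3, 3]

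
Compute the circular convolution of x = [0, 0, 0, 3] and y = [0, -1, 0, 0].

(x ⊛ y)[n] = Σ(m=0 to 3) x[m] · y[(n-m) mod 4]

Computing each output sample:
(x ⊛ y)[0] = -3
(x ⊛ y)[1] = 0
(x ⊛ y)[2] = 0
(x ⊛ y)[3] = 0

x ⊛ y = [-3, 0, 0, 0]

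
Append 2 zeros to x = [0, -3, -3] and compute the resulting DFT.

Original 3-point DFT: [-6, 3, 3]
Zero-padded 5-point DFT provides frequency interpolation.

DFT_5([x, 0, ...]) = [-6, 1.5000+4.6165i, 1.5000-1.0898i, 1.5000+1.0898i, 1.5000-4.6165i]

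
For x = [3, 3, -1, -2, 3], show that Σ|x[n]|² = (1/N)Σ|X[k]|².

Time domain:
Σ|x[n]|² = |3|² + |3|² + |-1|² + |-2|² + |3|² = 32.0000

Frequency domain:
(1/5)Σ|X[k]|² = (1/5)(|6|² + |7.2812-0.5878i|² + |-2.7812+0.9511i|² + |-2.7812-0.9511i|² + |7.2812+0.5878i|²) = (1/5)·160.0000 = 32.0000

Both sides agree, confirming Parseval's theorem.

Σ|x[n]|² = (1/N)Σ|X[k]|² = 32.0000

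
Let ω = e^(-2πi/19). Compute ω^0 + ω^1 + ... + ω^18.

Sum of all nth roots of unity equals 0 for n > 1 (geometric series with r ≠ 1).

0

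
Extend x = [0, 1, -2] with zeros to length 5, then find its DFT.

Original 3-point DFT: [-1, 0.5000-2.5981i, 0.5000+2.5981i]
Zero-padded 5-point DFT provides frequency interpolation.

DFT_5([x, 0, ...]) = [-1, 1.9271+0.2245i, -1.4271-2.4899i, -1.4271+2.4899i, 1.9271-0.2245i]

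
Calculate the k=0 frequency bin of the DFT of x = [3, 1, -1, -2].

X[0] = Σ(n=0 to 3) x[n] · ω_4^0 = Σ x[n]
= (3) + (1) + (-1) + (-2)

X[0] = 1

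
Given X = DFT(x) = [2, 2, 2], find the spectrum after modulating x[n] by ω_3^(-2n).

Modulation property: DFT(ω_3^(-2n)·x[n]) = X[(k-2) mod 3], so circularly shift X by 2 positions.

X[k-2] = [2, 2, 2]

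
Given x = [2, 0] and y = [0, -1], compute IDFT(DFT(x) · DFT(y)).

(x ⊛ y)[n] = Σ(m=0 to 1) x[m] · y[(n-m) mod 2]

Computing each output sample:
(x ⊛ y)[0] = 0
(x ⊛ y)[1] = -2

x ⊛ y = [0, -2]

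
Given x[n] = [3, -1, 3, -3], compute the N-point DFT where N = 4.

X[k] = Σ(n=0 to 3) x[n] · ω_4^(nk)
where ω_4 = e^(-2πi/4)

Computing each X[k]:
X[0] = 2
X[1] = -2i
X[2] = 10
X[3] = 2i

X = [2, -2i, 10, 2i]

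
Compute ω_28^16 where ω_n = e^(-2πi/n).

ω_28^16 = e^(-2πi·16/28)
= cos(-2π·16/28) + i·sin(-2π·16/28)
= cos(-32π/28) + i·sin(-32π/28)

ω_28^16 = cos(-32π/28) + i·sin(-32π/28) = -0.9010+0.4339i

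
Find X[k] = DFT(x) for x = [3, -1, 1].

X[k] = Σ(n=0 to 2) x[n] · ω_3^(nk)
where ω_3 = e^(-2πi/3)

Computing each X[k]:
X[0] = 3
X[1] = 3.0000+1.7321i
X[2] = 3.0000-1.7321i

X = [3, 3.0000+1.7321i, 3.0000-1.7321i]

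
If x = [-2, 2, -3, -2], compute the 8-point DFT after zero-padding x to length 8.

Original 4-point DFT: [-5, 1-4i, -5, 1+4i]
Zero-padded 8-point DFT provides frequency interpolation.

DFT_8([x, 0, ...]) = [-5, 0.8284+3.0000i, 1-4i, -4.8284-3.0000i, -5, -4.8284+3.0000i, 1+4i, 0.8284-3.0000i]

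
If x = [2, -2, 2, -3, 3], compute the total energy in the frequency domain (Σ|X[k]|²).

Parseval: Σ|x[n]|² = (1/N)Σ|X[k]|², so Σ|X[k]|² = N·Σ|x[n]|² = 5·30.0000

Σ|X[k]|² = N·Σ|x[n]|² = 5·30.0000 = 150.0000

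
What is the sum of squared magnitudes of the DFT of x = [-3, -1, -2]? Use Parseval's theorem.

Parseval: Σ|x[n]|² = (1/N)Σ|X[k]|², so Σ|X[k]|² = N·Σ|x[n]|² = 3·14.0000

Σ|X[k]|² = N·Σ|x[n]|² = 3·14.0000 = 42.0000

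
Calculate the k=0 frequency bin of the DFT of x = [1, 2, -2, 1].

X[0] = Σ(n=0 to 3) x[n] · ω_4^0 = Σ x[n]
= (1) + (2) + (-2) + (1)

X[0] = 2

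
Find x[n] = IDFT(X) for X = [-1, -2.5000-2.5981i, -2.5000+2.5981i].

x[n] = (1/3) Σ(k=0 to 2) X[k] · e^(2πikn/3)

Computing each x[n]:
x[0] = -2
x[1] = 2
x[2] = -1

x = [-2, 2, -1]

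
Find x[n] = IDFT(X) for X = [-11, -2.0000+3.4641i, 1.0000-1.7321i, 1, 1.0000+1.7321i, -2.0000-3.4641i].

x[n] = (1/6) Σ(k=0 to 5) X[k] · e^(2πikn/6)

Computing each x[n]:
x[0] = -2
x[1] = -3
x[2] = -3
x[3] = -1
x[4] = 0
x[5] = -2

x = [-2, -3, -3, -1, 0, -2]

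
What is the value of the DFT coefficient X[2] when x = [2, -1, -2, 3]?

X[2] = Σ(n=0 to 3) x[n] · ω_4^(2n) where ω_4 = e^(-2πi/4)
= (2)·ω_4^0 + (-1)·ω_4^2 + (-2)·ω_4^4 + (3)·ω_4^6

X[2] = -2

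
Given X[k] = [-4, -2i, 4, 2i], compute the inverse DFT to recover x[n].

x[n] = (1/4) Σ(k=0 to 3) X[k] · e^(2πikn/4)

Computing each x[n]:
x[0] = 0
x[1] = -1
x[2] = 0
x[3] = -3

x = [0, -1, 0, -3]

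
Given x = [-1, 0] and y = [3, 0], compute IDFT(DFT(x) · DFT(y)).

(x ⊛ y)[n] = Σ(m=0 to 1) x[m] · y[(n-m) mod 2]

Computing each output sample:
(x ⊛ y)[0] = -3
(x ⊛ y)[1] = 0

x ⊛ y = [-3, 0]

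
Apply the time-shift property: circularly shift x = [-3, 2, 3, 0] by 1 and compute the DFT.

Time shift by 1: X_shifted[k] = ω_4^(1k) · X[k]
Shifted x = [0, -3, 2, 3]

DFT(x[n-1]) = [2, -2+6i, 2, -2-6i]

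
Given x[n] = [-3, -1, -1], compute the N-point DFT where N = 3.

X[k] = Σ(n=0 to 2) x[n] · ω_3^(nk)
where ω_3 = e^(-2πi/3)

Computing each X[k]:
X[0] = -5
X[1] = -2
X[2] = -2

X = [-5, -2, -2]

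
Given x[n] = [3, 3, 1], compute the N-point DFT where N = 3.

X[k] = Σ(n=0 to 2) x[n] · ω_3^(nk)
where ω_3 = e^(-2πi/3)

Computing each X[k]:
X[0] = 7
X[1] = 1.0000-1.7321i
X[2] = 1.0000+1.7321i

X = [7, 1.0000-1.7321i, 1.0000+1.7321i]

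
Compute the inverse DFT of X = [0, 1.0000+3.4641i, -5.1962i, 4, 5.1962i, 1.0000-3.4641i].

x[n] = (1/6) Σ(k=0 to 5) X[k] · e^(2πikn/6)

Computing each x[n]:
x[0] = 1
x[1] = 0
x[2] = -2
x[3] = -1
x[4] = 3
x[5] = -1

x = [1, 0, -2, -1, 3, -1]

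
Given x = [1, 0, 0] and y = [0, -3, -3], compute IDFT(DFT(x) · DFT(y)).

(x ⊛ y)[n] = Σ(m=0 to 2) x[m] · y[(n-m) mod 3]

Computing each output sample:
(x ⊛ y)[0] = 0
(x ⊛ y)[1] = -3
(x ⊛ y)[2] = -3

x ⊛ y = [0, -3, -3]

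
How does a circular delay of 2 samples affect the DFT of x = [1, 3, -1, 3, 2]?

Time shift by 2: X_shifted[k] = ω_5^(2k) · X[k]
Shifted x = [3, 2, 1, 3, -1]

DFT(x[n-2]) = [8, 0.0729-1.6776i, 3.4271-3.6655i, 3.4271+3.6655i, 0.0729+1.6776i]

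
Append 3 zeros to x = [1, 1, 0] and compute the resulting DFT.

Original 3-point DFT: [2, 0.5000-0.8660i, 0.5000+0.8660i]
Zero-padded 6-point DFT provides frequency interpolation.

DFT_6([x, 0, ...]) = [2, 1.5000-0.8660i, 0.5000-0.8660i, 0, 0.5000+0.8660i, 1.5000+0.8660i]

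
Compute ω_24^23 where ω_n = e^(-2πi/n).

ω_24^23 = e^(-2πi·23/24)
= cos(-2π·23/24) + i·sin(-2π·23/24)
= cos(-46π/24) + i·sin(-46π/24)

ω_24^23 = cos(-46π/24) + i·sin(-46π/24) = 0.9659+0.2588i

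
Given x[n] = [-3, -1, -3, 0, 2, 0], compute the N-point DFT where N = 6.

X[k] = Σ(n=0 to 5) x[n] · ω_6^(nk)
where ω_6 = e^(-2πi/6)

Computing each X[k]:
X[0] = -5
X[1] = -3.0000+5.1962i
X[2] = -2.0000-3.4641i
X[3] = -3
X[4] = -2.0000+3.4641i
X[5] = -3.0000-5.1962i

X = [-5, -3.0000+5.1962i, -2.0000-3.4641i, -3, -2.0000+3.4641i, -3.0000-5.1962i]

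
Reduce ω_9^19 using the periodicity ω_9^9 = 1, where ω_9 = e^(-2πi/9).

Since ω_9^9 = 1, powers reduce modulo 9.
19 mod 9 = 1
So ω_9^19 = ω_9^1 = e^(-2πi·1/9)

ω_9^19 = ω_9^1 = 0.7660-0.6428i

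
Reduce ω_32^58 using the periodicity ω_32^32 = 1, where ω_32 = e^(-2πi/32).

Since ω_32^32 = 1, powers reduce modulo 32.
58 mod 32 = 26
So ω_32^58 = ω_32^26 = e^(-2πi·26/32)

ω_32^58 = ω_32^26 = 0.3827+0.9239i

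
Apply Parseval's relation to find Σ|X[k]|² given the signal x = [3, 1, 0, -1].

Parseval: Σ|x[n]|² = (1/N)Σ|X[k]|², so Σ|X[k]|² = N·Σ|x[n]|² = 4·11.0000

Σ|X[k]|² = N·Σ|x[n]|² = 4·11.0000 = 44.0000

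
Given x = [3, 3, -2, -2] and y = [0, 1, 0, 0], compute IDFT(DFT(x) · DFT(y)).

(x ⊛ y)[n] = Σ(m=0 to 3) x[m] · y[(n-m) mod 4]

Computing each output sample:
(x ⊛ y)[0] = -2
(x ⊛ y)[1] = 3
(x ⊛ y)[2] = 3
(x ⊛ y)[3] = -2

x ⊛ y = [-2, 3, 3, -2]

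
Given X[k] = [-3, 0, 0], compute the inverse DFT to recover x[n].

x[n] = (1/3) Σ(k=0 to 2) X[k] · e^(2πikn/3)

Computing each x[n]:
x[0] = -1
x[1] = -1
x[2] = -1

x = [-1, -1, -1]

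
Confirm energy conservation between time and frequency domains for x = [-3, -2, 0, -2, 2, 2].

Time domain:
Σ|x[n]|² = |-3|² + |-2|² + |0|² + |-2|² + |2|² + |2|² = 25.0000

Frequency domain:
(1/6)Σ|X[k]|² = (1/6)(|-3|² + |-2.0000+5.1962i|² + |-6.0000+1.7321i|² + |1|² + |-6.0000-1.7321i|² + |-2.0000-5.1962i|²) = (1/6)·150.0000 = 25.0000

Both sides agree, confirming Parseval's theorem.

Σ|x[n]|² = (1/N)Σ|X[k]|² = 25.0000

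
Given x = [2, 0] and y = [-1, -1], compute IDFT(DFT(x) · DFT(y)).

(x ⊛ y)[n] = Σ(m=0 to 1) x[m] · y[(n-m) mod 2]

Computing each output sample:
(x ⊛ y)[0] = -2
(x ⊛ y)[1] = -2

x ⊛ y = [-2, -2]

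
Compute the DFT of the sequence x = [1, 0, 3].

X[k] = Σ(n=0 to 2) x[n] · ω_3^(nk)
where ω_3 = e^(-2πi/3)

Computing each X[k]:
X[0] = 4
X[1] = -0.5000+2.5981i
X[2] = -0.5000-2.5981i

X = [4, -0.5000+2.5981i, -0.5000-2.5981i]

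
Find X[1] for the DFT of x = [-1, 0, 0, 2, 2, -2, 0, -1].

X[1] = Σ(n=0 to 7) x[n] · ω_8^(1n) where ω_8 = e^(-2πi/8)
= (-1)·ω_8^0 + (0)·ω_8^1 + (0)·ω_8^2 + (2)·ω_8^3 + (2)·ω_8^4 + (-2)·ω_8^5 + (0)·ω_8^6 + (-1)·ω_8^7

X[1] = -3.7071-3.5355i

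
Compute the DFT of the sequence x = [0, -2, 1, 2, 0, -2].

X[k] = Σ(n=0 to 5) x[n] · ω_6^(nk)
where ω_6 = e^(-2πi/6)

Computing each X[k]:
X[0] = -1
X[1] = -4.5000-0.8660i
X[2] = 3.5000+0.8660i
X[3] = 3
X[4] = 3.5000-0.8660i
X[5] = -4.5000+0.8660i

X = [-1, -4.5000-0.8660i, 3.5000+0.8660i, 3, 3.5000-0.8660i, -4.5000+0.8660i]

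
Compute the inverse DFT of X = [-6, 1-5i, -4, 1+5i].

x[n] = (1/4) Σ(k=0 to 3) X[k] · e^(2πikn/4)

Computing each x[n]:
x[0] = -2
x[1] = 2
x[2] = -3
x[3] = -3

x = [-2, 2, -3, -3]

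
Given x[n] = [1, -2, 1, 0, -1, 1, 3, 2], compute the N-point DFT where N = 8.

X[k] = Σ(n=0 to 7) x[n] · ω_8^(nk)
where ω_8 = e^(-2πi/8)

Computing each X[k]:
X[0] = 5
X[1] = 1.2929+5.5355i
X[2] = -4+3i
X[3] = 2.7071+1.5355i
X[4] = 3
X[5] = 2.7071-1.5355i
X[6] = -4-3i
X[7] = 1.2929-5.5355i

X = [5, 1.2929+5.5355i, -4+3i, 2.7071+1.5355i, 3, 2.7071-1.5355i, -4-3i, 1.2929-5.5355i]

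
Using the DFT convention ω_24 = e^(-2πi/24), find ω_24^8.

ω_24^8 = e^(-2πi·8/24)
= cos(-2π·8/24) + i·sin(-2π·8/24)
= cos(-16π/24) + i·sin(-16π/24)

ω_24^8 = cos(-16π/24) + i·sin(-16π/24) = -0.5000-0.8660i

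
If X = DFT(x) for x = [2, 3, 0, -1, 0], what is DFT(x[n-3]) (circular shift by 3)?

Time shift by 3: X_shifted[k] = ω_5^(3k) · X[k]
Shifted x = [0, -1, 0, 2, 3]

DFT(x[n-3]) = [4, -1.0000+4.9798i, -1.0000+0.4490i, -1.0000-0.4490i, -1.0000-4.9798i]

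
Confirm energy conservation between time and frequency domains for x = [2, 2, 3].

Time domain:
Σ|x[n]|² = |2|² + |2|² + |3|² = 17.0000

Frequency domain:
(1/3)Σ|X[k]|² = (1/3)(|7|² + |-0.5000+0.8660i|² + |-0.5000-0.8660i|²) = (1/3)·51.0000 = 17.0000

Both sides agree, confirming Parseval's theorem.

Σ|x[n]|² = (1/N)Σ|X[k]|² = 17.0000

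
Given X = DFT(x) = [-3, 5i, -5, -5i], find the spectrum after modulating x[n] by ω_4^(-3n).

Modulation property: DFT(ω_4^(-3n)·x[n]) = X[(k-3) mod 4], so circularly shift X by 3 positions.

X[k-3] = [5i, -5, -5i, -3]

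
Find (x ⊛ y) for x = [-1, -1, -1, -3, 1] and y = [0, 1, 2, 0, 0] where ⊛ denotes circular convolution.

(x ⊛ y)[n] = Σ(m=0 to 4) x[m] · y[(n-m) mod 5]

Computing each output sample:
(x ⊛ y)[0] = -5
(x ⊛ y)[1] = 1
(x ⊛ y)[2] = -3
(x ⊛ y)[3] = -3
(x ⊛ y)[4] = -5

x ⊛ y = [-5, 1, -3, -3, -5]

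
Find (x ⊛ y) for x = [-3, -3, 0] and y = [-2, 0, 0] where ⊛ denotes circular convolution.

(x ⊛ y)[n] = Σ(m=0 to 2) x[m] · y[(n-m) mod 3]

Computing each output sample:
(x ⊛ y)[0] = 6
(x ⊛ y)[1] = 6
(x ⊛ y)[2] = 0

x ⊛ y = [6, 6, 0]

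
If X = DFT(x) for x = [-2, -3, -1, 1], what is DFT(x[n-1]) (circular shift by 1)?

Time shift by 1: X_shifted[k] = ω_4^(1k) · X[k]
Shifted x = [1, -2, -3, -1]

DFT(x[n-1]) = [-5, 4+1i, 1, 4-1i]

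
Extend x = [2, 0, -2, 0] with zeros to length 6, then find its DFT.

Original 4-point DFT: [0, 4, 0, 4]
Zero-padded 6-point DFT provides frequency interpolation.

DFT_6([x, 0, ...]) = [0, 3.0000+1.7321i, 3.0000-1.7321i, 0, 3.0000+1.7321i, 3.0000-1.7321i]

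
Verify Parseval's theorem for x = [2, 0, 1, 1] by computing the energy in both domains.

Time domain:
Σ|x[n]|² = |2|² + |0|² + |1|² + |1|² = 6.0000

Frequency domain:
(1/4)Σ|X[k]|² = (1/4)(|4|² + |1+1i|² + |2|² + |1-1i|²) = (1/4)·24.0000 = 6.0000

Both sides agree, confirming Parseval's theorem.

Σ|x[n]|² = (1/N)Σ|X[k]|² = 6.0000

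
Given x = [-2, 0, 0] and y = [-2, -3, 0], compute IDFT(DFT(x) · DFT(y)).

(x ⊛ y)[n] = Σ(m=0 to 2) x[m] · y[(n-m) mod 3]

Computing each output sample:
(x ⊛ y)[0] = 4
(x ⊛ y)[1] = 6
(x ⊛ y)[2] = 0

x ⊛ y = [4, 6, 0]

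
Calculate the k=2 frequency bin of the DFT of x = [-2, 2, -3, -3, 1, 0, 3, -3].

X[2] = Σ(n=0 to 7) x[n] · ω_8^(2n) where ω_8 = e^(-2πi/8)
= (-2)·ω_8^0 + (2)·ω_8^2 + (-3)·ω_8^4 + (-3)·ω_8^6 + (1)·ω_8^8 + (0)·ω_8^10 + (3)·ω_8^12 + (-3)·ω_8^14

X[2] = -1-8i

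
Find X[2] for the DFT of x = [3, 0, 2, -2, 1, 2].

X[2] = Σ(n=0 to 5) x[n] · ω_6^(2n) where ω_6 = e^(-2πi/6)
= (3)·ω_6^0 + (0)·ω_6^2 + (2)·ω_6^4 + (-2)·ω_6^6 + (1)·ω_6^8 + (2)·ω_6^10

X[2] = -1.5000+2.5981i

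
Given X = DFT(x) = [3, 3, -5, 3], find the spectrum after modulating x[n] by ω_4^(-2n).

Modulation property: DFT(ω_4^(-2n)·x[n]) = X[(k-2) mod 4], so circularly shift X by 2 positions.

X[k-2] = [-5, 3, 3, 3]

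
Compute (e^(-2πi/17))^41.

Since ω_17^17 = 1, powers reduce modulo 17.
41 mod 17 = 7
So ω_17^41 = ω_17^7 = e^(-2πi·7/17)

ω_17^41 = ω_17^7 = -0.8502-0.5264i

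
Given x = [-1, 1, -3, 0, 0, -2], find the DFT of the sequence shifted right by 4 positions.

Time shift by 4: X_shifted[k] = ω_6^(4k) · X[k]
Shifted x = [-3, 0, 0, -2, -1, 1]

DFT(x[n-4]) = [-5, 0, -5.0000+1.7321i, -3, -5.0000-1.7321i, 0]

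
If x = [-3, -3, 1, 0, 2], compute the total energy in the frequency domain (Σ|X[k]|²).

Parseval: Σ|x[n]|² = (1/N)Σ|X[k]|², so Σ|X[k]|² = N·Σ|x[n]|² = 5·23.0000

Σ|X[k]|² = N·Σ|x[n]|² = 5·23.0000 = 115.0000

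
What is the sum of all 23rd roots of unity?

Sum of all nth roots of unity equals 0 for n > 1 (geometric series with r ≠ 1).

0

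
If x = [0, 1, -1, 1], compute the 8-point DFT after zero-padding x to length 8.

Original 4-point DFT: [1, 1, -3, 1]
Zero-padded 8-point DFT provides frequency interpolation.

DFT_8([x, 0, ...]) = [1, -0.4142i, 1, -2.4142i, -3, 2.4142i, 1, 0.4142i]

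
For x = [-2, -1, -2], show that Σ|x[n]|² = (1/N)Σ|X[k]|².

Time domain:
Σ|x[n]|² = |-2|² + |-1|² + |-2|² = 9.0000

Frequency domain:
(1/3)Σ|X[k]|² = (1/3)(|-5|² + |-0.5000-0.8660i|² + |-0.5000+0.8660i|²) = (1/3)·27.0000 = 9.0000

Both sides agree, confirming Parseval's theorem.

Σ|x[n]|² = (1/N)Σ|X[k]|² = 9.0000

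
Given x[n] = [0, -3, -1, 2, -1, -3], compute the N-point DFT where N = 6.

X[k] = Σ(n=0 to 5) x[n] · ω_6^(nk)
where ω_6 = e^(-2πi/6)

Computing each X[k]:
X[0] = -6
X[1] = -4
X[2] = 6
X[3] = 2
X[4] = 6
X[5] = -4

X = [-6, -4, 6, 2, 6, -4]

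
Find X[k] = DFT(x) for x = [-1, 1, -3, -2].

X[k] = Σ(n=0 to 3) x[n] · ω_4^(nk)
where ω_4 = e^(-2πi/4)

Computing each X[k]:
X[0] = -5
X[1] = 2-3i
X[2] = -3
X[3] = 2+3i

X = [-5, 2-3i, -3, 2+3i]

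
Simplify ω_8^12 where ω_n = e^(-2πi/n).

Since ω_8^8 = 1, powers reduce modulo 8.
12 mod 8 = 4
So ω_8^12 = ω_8^4 = e^(-2πi·4/8)

ω_8^12 = ω_8^4 = -1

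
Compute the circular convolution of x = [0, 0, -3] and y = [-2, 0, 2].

(x ⊛ y)[n] = Σ(m=0 to 2) x[m] · y[(n-m) mod 3]

Computing each output sample:
(x ⊛ y)[0] = 0
(x ⊛ y)[1] = -6
(x ⊛ y)[2] = 6

x ⊛ y = [0, -6, 6]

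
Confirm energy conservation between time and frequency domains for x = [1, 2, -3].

Time domain:
Σ|x[n]|² = |1|² + |2|² + |-3|² = 14.0000

Frequency domain:
(1/3)Σ|X[k]|² = (1/3)(|0|² + |1.5000-4.3301i|² + |1.5000+4.3301i|²) = (1/3)·42.0000 = 14.0000

Both sides agree, confirming Parseval's theorem.

Σ|x[n]|² = (1/N)Σ|X[k]|² = 14.0000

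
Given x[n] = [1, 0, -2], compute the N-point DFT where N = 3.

X[k] = Σ(n=0 to 2) x[n] · ω_3^(nk)
where ω_3 = e^(-2πi/3)

Computing each X[k]:
X[0] = -1
X[1] = 2.0000-1.7321i
X[2] = 2.0000+1.7321i

X = [-1, 2.0000-1.7321i, 2.0000+1.7321i]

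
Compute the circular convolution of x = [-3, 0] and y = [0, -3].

(x ⊛ y)[n] = Σ(m=0 to 1) x[m] · y[(n-m) mod 2]

Computing each output sample:
(x ⊛ y)[0] = 0
(x ⊛ y)[1] = 9

x ⊛ y = [0, 9]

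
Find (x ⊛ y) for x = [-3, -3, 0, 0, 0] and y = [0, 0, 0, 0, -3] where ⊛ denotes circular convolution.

(x ⊛ y)[n] = Σ(m=0 to 4) x[m] · y[(n-m) mod 5]

Computing each output sample:
(x ⊛ y)[0] = 9
(x ⊛ y)[1] = 0
(x ⊛ y)[2] = 0
(x ⊛ y)[3] = 0
(x ⊛ y)[4] = 9

x ⊛ y = [9, 0, 0, 0, 9]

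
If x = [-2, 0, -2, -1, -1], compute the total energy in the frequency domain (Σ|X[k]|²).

Parseval: Σ|x[n]|² = (1/N)Σ|X[k]|², so Σ|X[k]|² = N·Σ|x[n]|² = 5·10.0000

Σ|X[k]|² = N·Σ|x[n]|² = 5·10.0000 = 50.0000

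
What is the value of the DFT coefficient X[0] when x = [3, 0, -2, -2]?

X[0] = Σ(n=0 to 3) x[n] · ω_4^0 = Σ x[n]
= (3) + (0) + (-2) + (-2)

X[0] = -1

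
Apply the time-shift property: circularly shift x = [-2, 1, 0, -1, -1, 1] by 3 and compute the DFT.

Time shift by 3: X_shifted[k] = ω_6^(3k) · X[k]
Shifted x = [-1, -1, 1, -2, 1, 0]

DFT(x[n-3]) = [-2, -0.5000+0.8660i, -3.5000+0.8660i, 4, -3.5000-0.8660i, -0.5000-0.8660i]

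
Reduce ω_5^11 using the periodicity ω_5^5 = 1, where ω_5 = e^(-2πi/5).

Since ω_5^5 = 1, powers reduce modulo 5.
11 mod 5 = 1
So ω_5^11 = ω_5^1 = e^(-2πi·1/5)

ω_5^11 = ω_5^1 = 0.3090-0.9511i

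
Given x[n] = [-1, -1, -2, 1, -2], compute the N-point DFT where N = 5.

X[k] = Σ(n=0 to 4) x[n] · ω_5^(nk)
where ω_5 = e^(-2πi/5)

Computing each X[k]:
X[0] = -5
X[1] = -1.1180+0.8123i
X[2] = 1.1180-3.4410i
X[3] = 1.1180+3.4410i
X[4] = -1.1180-0.8123i

X = [-5, -1.1180+0.8123i, 1.1180-3.4410i, 1.1180+3.4410i, -1.1180-0.8123i]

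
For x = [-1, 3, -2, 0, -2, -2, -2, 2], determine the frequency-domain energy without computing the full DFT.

Parseval: Σ|x[n]|² = (1/N)Σ|X[k]|², so Σ|X[k]|² = N·Σ|x[n]|² = 8·30.0000

Σ|X[k]|² = N·Σ|x[n]|² = 8·30.0000 = 240.0000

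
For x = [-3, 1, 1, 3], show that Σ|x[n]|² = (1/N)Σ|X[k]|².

Time domain:
Σ|x[n]|² = |-3|² + |1|² + |1|² + |3|² = 20.0000

Frequency domain:
(1/4)Σ|X[k]|² = (1/4)(|2|² + |-4+2i|² + |-6|² + |-4-2i|²) = (1/4)·80.0000 = 20.0000

Both sides agree, confirming Parseval's theorem.

Σ|x[n]|² = (1/N)Σ|X[k]|² = 20.0000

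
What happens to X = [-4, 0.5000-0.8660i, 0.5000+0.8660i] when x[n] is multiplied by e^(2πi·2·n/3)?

Modulation property: DFT(ω_3^(-2n)·x[n]) = X[(k-2) mod 3], so circularly shift X by 2 positions.

X[k-2] = [0.5000-0.8660i, 0.5000+0.8660i, -4]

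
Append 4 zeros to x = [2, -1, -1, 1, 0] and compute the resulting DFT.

Original 5-point DFT: [1, 1.6910+2.1266i, 2.8090-1.3143i, 2.8090+1.3143i, 1.6910-2.1266i]
Zero-padded 9-point DFT provides frequency interpolation.

DFT_9([x, 0, ...]) = [1, 0.5603+0.7616i, 2.2660+2.1929i, 4, 1.6736-1.1668i, 1.6736+1.1668i, 4, 2.2660-2.1929i, 0.5603-0.7616i]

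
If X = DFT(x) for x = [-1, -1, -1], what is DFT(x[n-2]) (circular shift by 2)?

Time shift by 2: X_shifted[k] = ω_3^(2k) · X[k]
Shifted x = [-1, -1, -1]

DFT(x[n-2]) = [-3, 0, 0]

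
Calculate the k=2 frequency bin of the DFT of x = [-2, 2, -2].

X[2] = Σ(n=0 to 2) x[n] · ω_3^(2n) where ω_3 = e^(-2πi/3)
= (-2)·ω_3^0 + (2)·ω_3^2 + (-2)·ω_3^4

X[2] = -2.0000+3.4641i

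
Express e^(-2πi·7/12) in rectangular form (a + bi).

ω_12^7 = e^(-2πi·7/12)
= cos(-2π·7/12) + i·sin(-2π·7/12)
= cos(-14π/12) + i·sin(-14π/12)

ω_12^7 = cos(-14π/12) + i·sin(-14π/12) = -0.8660+0.5000i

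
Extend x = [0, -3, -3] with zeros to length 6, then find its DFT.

Original 3-point DFT: [-6, 3, 3]
Zero-padded 6-point DFT provides frequency interpolation.

DFT_6([x, 0, ...]) = [-6, 5.1962i, 3, 0, 3, -5.1962i]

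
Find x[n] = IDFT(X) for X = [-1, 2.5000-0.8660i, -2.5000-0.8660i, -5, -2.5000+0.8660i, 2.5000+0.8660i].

x[n] = (1/6) Σ(k=0 to 5) X[k] · e^(2πikn/6)

Computing each x[n]:
x[0] = -1
x[1] = 2
x[2] = -1
x[3] = -1
x[4] = -1
x[5] = 1

x = [-1, 2, -1, -1, -1, 1]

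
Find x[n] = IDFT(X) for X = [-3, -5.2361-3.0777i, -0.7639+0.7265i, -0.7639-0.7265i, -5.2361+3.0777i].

x[n] = (1/5) Σ(k=0 to 4) X[k] · e^(2πikn/5)

Computing each x[n]:
x[0] = -3
x[1] = 0
x[2] = 2
x[3] = 0
x[4] = -2

x = [-3, 0, 2, 0, -2]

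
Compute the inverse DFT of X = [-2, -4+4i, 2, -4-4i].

x[n] = (1/4) Σ(k=0 to 3) X[k] · e^(2πikn/4)

Computing each x[n]:
x[0] = -2
x[1] = -3
x[2] = 2
x[3] = 1

x = [-2, -3, 2, 1]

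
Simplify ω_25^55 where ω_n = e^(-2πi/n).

Since ω_25^25 = 1, powers reduce modulo 25.
55 mod 25 = 5
So ω_25^55 = ω_25^5 = e^(-2πi·5/25)

ω_25^55 = ω_25^5 = 0.3090-0.9511i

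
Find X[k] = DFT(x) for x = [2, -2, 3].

X[k] = Σ(n=0 to 2) x[n] · ω_3^(nk)
where ω_3 = e^(-2πi/3)

Computing each X[k]:
X[0] = 3
X[1] = 1.5000+4.3301i
X[2] = 1.5000-4.3301i

X = [3, 1.5000+4.3301i, 1.5000-4.3301i]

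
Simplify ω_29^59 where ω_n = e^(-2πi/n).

Since ω_29^29 = 1, powers reduce modulo 29.
59 mod 29 = 1
So ω_29^59 = ω_29^1 = e^(-2πi·1/29)

ω_29^59 = ω_29^1 = 0.9766-0.2150i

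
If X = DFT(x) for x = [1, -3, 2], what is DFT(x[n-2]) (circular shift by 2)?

Time shift by 2: X_shifted[k] = ω_3^(2k) · X[k]
Shifted x = [-3, 2, 1]

DFT(x[n-2]) = [0, -4.5000-0.8660i, -4.5000+0.8660i]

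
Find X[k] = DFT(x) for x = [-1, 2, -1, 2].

X[k] = Σ(n=0 to 3) x[n] · ω_4^(nk)
where ω_4 = e^(-2πi/4)

Computing each X[k]:
X[0] = 2
X[1] = 0
X[2] = -6
X[3] = 0

X = [2, 0, -6, 0]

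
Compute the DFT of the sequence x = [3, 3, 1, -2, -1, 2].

X[k] = Σ(n=0 to 5) x[n] · ω_6^(nk)
where ω_6 = e^(-2πi/6)

Computing each X[k]:
X[0] = 6
X[1] = 7.5000-2.5981i
X[2] = -1.5000+0.8660i
X[3] = 0
X[4] = -1.5000-0.8660i
X[5] = 7.5000+2.5981i

X = [6, 7.5000-2.5981i, -1.5000+0.8660i, 0, -1.5000-0.8660i, 7.5000+2.5981i]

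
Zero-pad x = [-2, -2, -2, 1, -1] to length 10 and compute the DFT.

Original 5-point DFT: [-6, -2.1180+2.7144i, 0.1180-2.2654i, 0.1180+2.2654i, -2.1180-2.7144i]
Zero-padded 10-point DFT provides frequency interpolation.

DFT_10([x, 0, ...]) = [-6, -3.7361+2.7144i, -2.1180+2.7144i, 0.7361+2.2654i, 0.1180-2.2654i, -4, 0.1180+2.2654i, 0.7361-2.2654i, -2.1180-2.7144i, -3.7361-2.7144i]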